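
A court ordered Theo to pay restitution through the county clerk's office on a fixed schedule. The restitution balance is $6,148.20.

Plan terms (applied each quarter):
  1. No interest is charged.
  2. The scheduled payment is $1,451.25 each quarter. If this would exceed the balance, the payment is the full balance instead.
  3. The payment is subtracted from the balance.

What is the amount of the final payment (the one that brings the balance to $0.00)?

Quarter 1: $6,148.20 − $1,451.25 → $4,696.95
Quarter 2: $4,696.95 − $1,451.25 → $3,245.70
Quarter 3: $3,245.70 − $1,451.25 → $1,794.45
Quarter 4: $1,794.45 − $1,451.25 → $343.20
Quarter 5: $343.20 − $343.20 → $0.00

$343.20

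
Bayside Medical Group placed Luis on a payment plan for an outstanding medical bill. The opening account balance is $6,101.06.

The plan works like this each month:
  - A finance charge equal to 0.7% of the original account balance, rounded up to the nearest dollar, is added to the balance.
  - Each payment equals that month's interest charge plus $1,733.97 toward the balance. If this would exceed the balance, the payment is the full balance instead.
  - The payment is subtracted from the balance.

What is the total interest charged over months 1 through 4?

Month 1: $6,101.06 +$43.00 interest = $6,144.06; pay $1,776.97 → $4,367.09
Month 2: $4,367.09 +$43.00 interest = $4,410.09; pay $1,776.97 → $2,633.12
Month 3: $2,633.12 +$43.00 interest = $2,676.12; pay $1,776.97 → $899.15
Month 4: $899.15 +$43.00 interest = $942.15; pay $942.15 → $0.00
Total interest: $43.00 + $43.00 + $43.00 + $43.00 = $172.00

$172.00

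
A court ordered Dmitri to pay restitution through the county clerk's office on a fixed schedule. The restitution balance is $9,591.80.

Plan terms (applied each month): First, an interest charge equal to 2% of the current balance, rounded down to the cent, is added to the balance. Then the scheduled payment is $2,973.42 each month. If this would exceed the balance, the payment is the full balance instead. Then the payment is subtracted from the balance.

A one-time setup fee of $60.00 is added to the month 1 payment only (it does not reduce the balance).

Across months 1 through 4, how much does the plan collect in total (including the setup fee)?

Month 1: $9,591.80 +$191.83 interest = $9,783.63; pay $2,973.42 (+ $60.00 fee) → $6,810.21
Month 2: $6,810.21 +$136.20 interest = $6,946.41; pay $2,973.42 → $3,972.99
Month 3: $3,972.99 +$79.45 interest = $4,052.44; pay $2,973.42 → $1,079.02
Month 4: $1,079.02 +$21.58 interest = $1,100.60; pay $1,100.60 → $0.00
Total paid: $10,080.86

$10,080.86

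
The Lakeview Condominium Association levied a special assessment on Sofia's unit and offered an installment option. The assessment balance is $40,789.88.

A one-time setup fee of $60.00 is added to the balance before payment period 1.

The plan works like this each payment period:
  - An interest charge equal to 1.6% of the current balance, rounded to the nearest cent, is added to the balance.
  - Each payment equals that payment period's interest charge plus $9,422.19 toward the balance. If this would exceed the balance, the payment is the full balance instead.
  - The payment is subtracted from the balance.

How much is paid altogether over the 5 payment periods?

# | Opening | Interest | Payment | End bal
1 | $40,849.88 | $653.60 | $10,075.79 | $31,427.69
2 | $31,427.69 | $502.84 | $9,925.03 | $22,005.50
3 | $22,005.50 | $352.09 | $9,774.28 | $12,583.31
4 | $12,583.31 | $201.33 | $9,623.52 | $3,161.12
5 | $3,161.12 | $50.58 | $3,211.70 | $0.00
Total paid: $42,610.32

$42,610.32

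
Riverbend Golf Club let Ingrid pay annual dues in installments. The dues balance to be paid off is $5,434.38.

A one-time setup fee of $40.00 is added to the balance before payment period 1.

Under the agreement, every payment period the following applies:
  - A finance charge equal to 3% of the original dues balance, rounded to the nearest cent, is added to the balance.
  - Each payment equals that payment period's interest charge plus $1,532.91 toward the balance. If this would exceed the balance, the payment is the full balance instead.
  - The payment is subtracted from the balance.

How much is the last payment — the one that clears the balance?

$1,038.68

Payment period 1: opening $5,474.38; interest $163.03 → $5,637.41; payment $1,695.94; balance $3,941.47
Payment period 2: opening $3,941.47; interest $163.03 → $4,104.50; payment $1,695.94; balance $2,408.56
Payment period 3: opening $2,408.56; interest $163.03 → $2,571.59; payment $1,695.94; balance $875.65
Payment period 4: opening $875.65; interest $163.03 → $1,038.68; payment $1,038.68; balance $0.00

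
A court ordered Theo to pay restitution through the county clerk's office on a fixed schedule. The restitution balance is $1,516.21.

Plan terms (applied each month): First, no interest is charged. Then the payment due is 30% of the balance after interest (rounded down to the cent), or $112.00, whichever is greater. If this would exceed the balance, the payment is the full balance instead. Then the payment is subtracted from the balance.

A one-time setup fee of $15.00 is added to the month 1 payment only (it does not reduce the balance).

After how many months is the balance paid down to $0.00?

Month 1: opening $1,516.21; payment $454.86 (+ $15.00 fee); balance $1,061.35
Month 2: opening $1,061.35; payment $318.40; balance $742.95
Month 3: opening $742.95; payment $222.88; balance $520.07
Month 4: opening $520.07; payment $156.02; balance $364.05
Month 5: opening $364.05; payment $112.00; balance $252.05
Month 6: opening $252.05; payment $112.00; balance $140.05
Month 7: opening $140.05; payment $112.00; balance $28.05
Month 8: opening $28.05; payment $28.05; balance $0.00
Balance reaches $0.00 in month 8.

8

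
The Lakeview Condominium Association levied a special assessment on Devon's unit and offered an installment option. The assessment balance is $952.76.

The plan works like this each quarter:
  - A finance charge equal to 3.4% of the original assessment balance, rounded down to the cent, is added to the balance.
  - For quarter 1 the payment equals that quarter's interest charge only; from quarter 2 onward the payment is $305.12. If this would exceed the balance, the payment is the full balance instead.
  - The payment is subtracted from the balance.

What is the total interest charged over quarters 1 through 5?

$161.95

Quarter 1: opening $952.76; interest $32.39 → $985.15; payment $32.39; balance $952.76
Quarter 2: opening $952.76; interest $32.39 → $985.15; payment $305.12; balance $680.03
Quarter 3: opening $680.03; interest $32.39 → $712.42; payment $305.12; balance $407.30
Quarter 4: opening $407.30; interest $32.39 → $439.69; payment $305.12; balance $134.57
Quarter 5: opening $134.57; interest $32.39 → $166.96; payment $166.96; balance $0.00
Total interest: $32.39 + $32.39 + $32.39 + $32.39 + $32.39 = $161.95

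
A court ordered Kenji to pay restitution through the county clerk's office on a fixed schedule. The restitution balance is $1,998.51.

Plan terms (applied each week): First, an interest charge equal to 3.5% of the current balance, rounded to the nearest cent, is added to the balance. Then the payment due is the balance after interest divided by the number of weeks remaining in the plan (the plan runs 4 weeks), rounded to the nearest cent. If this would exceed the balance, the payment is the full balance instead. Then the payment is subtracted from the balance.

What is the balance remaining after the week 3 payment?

# | Opening | Interest | Payment | End bal
1 | $1,998.51 | $69.95 | $517.12 | $1,551.34
2 | $1,551.34 | $54.30 | $535.21 | $1,070.43
3 | $1,070.43 | $37.47 | $553.95 | $553.95

$553.95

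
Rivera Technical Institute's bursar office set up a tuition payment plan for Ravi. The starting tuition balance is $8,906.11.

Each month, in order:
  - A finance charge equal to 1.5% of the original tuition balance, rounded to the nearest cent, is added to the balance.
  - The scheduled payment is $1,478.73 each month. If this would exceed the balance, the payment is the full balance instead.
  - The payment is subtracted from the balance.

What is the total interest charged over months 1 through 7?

Month 1: $8,906.11 +$133.59 interest = $9,039.70; pay $1,478.73 → $7,560.97
Month 2: $7,560.97 +$133.59 interest = $7,694.56; pay $1,478.73 → $6,215.83
Month 3: $6,215.83 +$133.59 interest = $6,349.42; pay $1,478.73 → $4,870.69
Month 4: $4,870.69 +$133.59 interest = $5,004.28; pay $1,478.73 → $3,525.55
Month 5: $3,525.55 +$133.59 interest = $3,659.14; pay $1,478.73 → $2,180.41
Month 6: $2,180.41 +$133.59 interest = $2,314.00; pay $1,478.73 → $835.27
Month 7: $835.27 +$133.59 interest = $968.86; pay $968.86 → $0.00
Total interest: $133.59 + $133.59 + $133.59 + $133.59 + $133.59 + $133.59 + $133.59 = $935.13

$935.13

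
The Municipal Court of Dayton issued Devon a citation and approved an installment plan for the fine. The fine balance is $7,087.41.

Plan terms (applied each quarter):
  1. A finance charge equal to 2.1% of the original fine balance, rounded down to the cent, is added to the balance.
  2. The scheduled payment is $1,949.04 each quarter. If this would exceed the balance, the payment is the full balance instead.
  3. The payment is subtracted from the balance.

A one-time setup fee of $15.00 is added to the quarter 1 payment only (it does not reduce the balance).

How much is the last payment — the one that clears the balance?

Quarter 1: opening $7,087.41; interest $148.83 → $7,236.24; payment $1,949.04 (+ $15.00 fee); balance $5,287.20
Quarter 2: opening $5,287.20; interest $148.83 → $5,436.03; payment $1,949.04; balance $3,486.99
Quarter 3: opening $3,486.99; interest $148.83 → $3,635.82; payment $1,949.04; balance $1,686.78
Quarter 4: opening $1,686.78; interest $148.83 → $1,835.61; payment $1,835.61; balance $0.00

$1,835.61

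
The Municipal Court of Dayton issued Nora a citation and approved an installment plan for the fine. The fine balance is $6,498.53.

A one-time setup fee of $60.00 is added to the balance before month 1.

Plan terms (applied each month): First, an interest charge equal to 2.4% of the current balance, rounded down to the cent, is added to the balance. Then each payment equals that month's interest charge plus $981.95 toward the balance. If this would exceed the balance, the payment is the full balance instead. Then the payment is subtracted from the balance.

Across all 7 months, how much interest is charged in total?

$606.90

Month 1: opening $6,558.53; interest $157.40 → $6,715.93; payment $1,139.35; balance $5,576.58
Month 2: opening $5,576.58; interest $133.83 → $5,710.41; payment $1,115.78; balance $4,594.63
Month 3: opening $4,594.63; interest $110.27 → $4,704.90; payment $1,092.22; balance $3,612.68
Month 4: opening $3,612.68; interest $86.70 → $3,699.38; payment $1,068.65; balance $2,630.73
Month 5: opening $2,630.73; interest $63.13 → $2,693.86; payment $1,045.08; balance $1,648.78
Month 6: opening $1,648.78; interest $39.57 → $1,688.35; payment $1,021.52; balance $666.83
Month 7: opening $666.83; interest $16.00 → $682.83; payment $682.83; balance $0.00
Total interest: $157.40 + $133.83 + $110.27 + $86.70 + $63.13 + $39.57 + $16.00 = $606.90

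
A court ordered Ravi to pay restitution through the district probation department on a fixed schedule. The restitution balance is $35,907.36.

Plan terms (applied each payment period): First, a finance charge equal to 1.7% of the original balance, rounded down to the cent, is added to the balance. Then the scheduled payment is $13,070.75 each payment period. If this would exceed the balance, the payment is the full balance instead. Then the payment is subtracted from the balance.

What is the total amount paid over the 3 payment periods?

$37,738.62

Payment period 1: opening $35,907.36; interest $610.42 → $36,517.78; payment $13,070.75; balance $23,447.03
Payment period 2: opening $23,447.03; interest $610.42 → $24,057.45; payment $13,070.75; balance $10,986.70
Payment period 3: opening $10,986.70; interest $610.42 → $11,597.12; payment $11,597.12; balance $0.00
Total paid: $37,738.62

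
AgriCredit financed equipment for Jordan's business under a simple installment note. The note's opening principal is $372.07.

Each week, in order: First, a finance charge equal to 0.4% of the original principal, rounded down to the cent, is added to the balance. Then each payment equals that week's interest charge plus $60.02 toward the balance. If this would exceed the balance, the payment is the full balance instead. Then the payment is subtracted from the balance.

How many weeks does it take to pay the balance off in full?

Week 1: $372.07 +$1.48 interest = $373.55; pay $61.50 → $312.05
Week 2: $312.05 +$1.48 interest = $313.53; pay $61.50 → $252.03
Week 3: $252.03 +$1.48 interest = $253.51; pay $61.50 → $192.01
Week 4: $192.01 +$1.48 interest = $193.49; pay $61.50 → $131.99
Week 5: $131.99 +$1.48 interest = $133.47; pay $61.50 → $71.97
Week 6: $71.97 +$1.48 interest = $73.45; pay $61.50 → $11.95
Week 7: $11.95 +$1.48 interest = $13.43; pay $13.43 → $0.00
Balance reaches $0.00 in week 7.

7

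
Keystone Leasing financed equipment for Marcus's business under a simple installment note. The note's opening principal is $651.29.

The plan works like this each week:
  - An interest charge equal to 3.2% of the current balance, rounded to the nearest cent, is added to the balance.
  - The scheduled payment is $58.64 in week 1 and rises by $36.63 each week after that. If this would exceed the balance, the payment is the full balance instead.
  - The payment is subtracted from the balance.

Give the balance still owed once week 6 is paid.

$0.00

Week 1: opening $651.29; interest $20.84 → $672.13; payment $58.64; balance $613.49
Week 2: opening $613.49; interest $19.63 → $633.12; payment $95.27; balance $537.85
Week 3: opening $537.85; interest $17.21 → $555.06; payment $131.90; balance $423.16
Week 4: opening $423.16; interest $13.54 → $436.70; payment $168.53; balance $268.17
Week 5: opening $268.17; interest $8.58 → $276.75; payment $205.16; balance $71.59
Week 6: opening $71.59; interest $2.29 → $73.88; payment $73.88; balance $0.00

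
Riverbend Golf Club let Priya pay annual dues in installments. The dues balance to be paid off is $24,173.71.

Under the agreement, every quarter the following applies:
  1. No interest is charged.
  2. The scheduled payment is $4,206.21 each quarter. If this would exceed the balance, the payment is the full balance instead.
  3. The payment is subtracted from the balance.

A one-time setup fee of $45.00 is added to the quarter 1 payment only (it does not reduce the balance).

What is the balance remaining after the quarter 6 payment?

Quarter 1: opening $24,173.71; payment $4,206.21 (+ $45.00 fee); balance $19,967.50
Quarter 2: opening $19,967.50; payment $4,206.21; balance $15,761.29
Quarter 3: opening $15,761.29; payment $4,206.21; balance $11,555.08
Quarter 4: opening $11,555.08; payment $4,206.21; balance $7,348.87
Quarter 5: opening $7,348.87; payment $4,206.21; balance $3,142.66
Quarter 6: opening $3,142.66; payment $3,142.66; balance $0.00

$0.00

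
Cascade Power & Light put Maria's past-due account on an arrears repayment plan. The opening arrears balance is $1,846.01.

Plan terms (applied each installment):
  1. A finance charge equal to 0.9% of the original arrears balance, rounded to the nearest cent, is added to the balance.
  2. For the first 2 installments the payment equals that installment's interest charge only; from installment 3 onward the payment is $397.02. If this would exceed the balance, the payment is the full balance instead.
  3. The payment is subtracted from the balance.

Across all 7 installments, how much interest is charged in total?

$116.27

Installment 1: opening $1,846.01; interest $16.61 → $1,862.62; payment $16.61; balance $1,846.01
Installment 2: opening $1,846.01; interest $16.61 → $1,862.62; payment $16.61; balance $1,846.01
Installment 3: opening $1,846.01; interest $16.61 → $1,862.62; payment $397.02; balance $1,465.60
Installment 4: opening $1,465.60; interest $16.61 → $1,482.21; payment $397.02; balance $1,085.19
Installment 5: opening $1,085.19; interest $16.61 → $1,101.80; payment $397.02; balance $704.78
Installment 6: opening $704.78; interest $16.61 → $721.39; payment $397.02; balance $324.37
Installment 7: opening $324.37; interest $16.61 → $340.98; payment $340.98; balance $0.00
Total interest: $16.61 + $16.61 + $16.61 + $16.61 + $16.61 + $16.61 + $16.61 = $116.27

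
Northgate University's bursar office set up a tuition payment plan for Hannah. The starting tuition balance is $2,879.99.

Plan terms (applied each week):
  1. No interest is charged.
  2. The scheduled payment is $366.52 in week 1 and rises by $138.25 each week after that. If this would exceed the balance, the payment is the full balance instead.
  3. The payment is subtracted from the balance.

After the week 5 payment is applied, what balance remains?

Week 1: opening $2,879.99; payment $366.52; balance $2,513.47
Week 2: opening $2,513.47; payment $504.77; balance $2,008.70
Week 3: opening $2,008.70; payment $643.02; balance $1,365.68
Week 4: opening $1,365.68; payment $781.27; balance $584.41
Week 5: opening $584.41; payment $584.41; balance $0.00

$0.00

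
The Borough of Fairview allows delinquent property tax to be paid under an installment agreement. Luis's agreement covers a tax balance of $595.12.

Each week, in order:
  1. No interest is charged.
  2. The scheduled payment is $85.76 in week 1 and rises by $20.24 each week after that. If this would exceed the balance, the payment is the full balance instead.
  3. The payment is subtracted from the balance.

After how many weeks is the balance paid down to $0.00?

Week 1: opening $595.12; payment $85.76; balance $509.36
Week 2: opening $509.36; payment $106.00; balance $403.36
Week 3: opening $403.36; payment $126.24; balance $277.12
Week 4: opening $277.12; payment $146.48; balance $130.64
Week 5: opening $130.64; payment $130.64; balance $0.00
Balance reaches $0.00 in week 5.

5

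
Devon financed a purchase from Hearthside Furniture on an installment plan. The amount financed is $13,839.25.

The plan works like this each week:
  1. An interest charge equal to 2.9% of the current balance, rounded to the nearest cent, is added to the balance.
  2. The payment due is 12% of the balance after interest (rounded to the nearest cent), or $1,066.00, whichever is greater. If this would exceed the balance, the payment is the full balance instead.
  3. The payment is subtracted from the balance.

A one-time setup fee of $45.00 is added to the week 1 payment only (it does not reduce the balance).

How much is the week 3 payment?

Week 1: opening $13,839.25; interest $401.34 → $14,240.59; payment $1,708.87 (+ $45.00 fee); balance $12,531.72
Week 2: opening $12,531.72; interest $363.42 → $12,895.14; payment $1,547.42; balance $11,347.72
Week 3: opening $11,347.72; interest $329.08 → $11,676.80; payment $1,401.22; balance $10,275.58

$1,401.22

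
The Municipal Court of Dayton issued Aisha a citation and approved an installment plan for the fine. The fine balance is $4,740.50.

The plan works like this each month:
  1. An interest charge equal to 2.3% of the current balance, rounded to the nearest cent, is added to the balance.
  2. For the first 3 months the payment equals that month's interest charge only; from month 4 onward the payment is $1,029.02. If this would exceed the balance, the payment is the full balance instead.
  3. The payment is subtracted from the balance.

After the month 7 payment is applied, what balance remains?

Month 1: $4,740.50 +$109.03 interest = $4,849.53; pay $109.03 → $4,740.50
Month 2: $4,740.50 +$109.03 interest = $4,849.53; pay $109.03 → $4,740.50
Month 3: $4,740.50 +$109.03 interest = $4,849.53; pay $109.03 → $4,740.50
Month 4: $4,740.50 +$109.03 interest = $4,849.53; pay $1,029.02 → $3,820.51
Month 5: $3,820.51 +$87.87 interest = $3,908.38; pay $1,029.02 → $2,879.36
Month 6: $2,879.36 +$66.23 interest = $2,945.59; pay $1,029.02 → $1,916.57
Month 7: $1,916.57 +$44.08 interest = $1,960.65; pay $1,029.02 → $931.63

$931.63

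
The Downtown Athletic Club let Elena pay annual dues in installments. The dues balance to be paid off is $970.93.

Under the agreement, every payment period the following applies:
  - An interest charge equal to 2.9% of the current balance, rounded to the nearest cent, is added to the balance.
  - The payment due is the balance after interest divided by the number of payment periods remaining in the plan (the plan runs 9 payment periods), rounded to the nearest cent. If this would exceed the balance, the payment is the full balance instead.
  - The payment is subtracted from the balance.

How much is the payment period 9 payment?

$139.53

Payment period 1: $970.93 +$28.16 interest = $999.09; pay $111.01 → $888.08
Payment period 2: $888.08 +$25.75 interest = $913.83; pay $114.23 → $799.60
Payment period 3: $799.60 +$23.19 interest = $822.79; pay $117.54 → $705.25
Payment period 4: $705.25 +$20.45 interest = $725.70; pay $120.95 → $604.75
Payment period 5: $604.75 +$17.54 interest = $622.29; pay $124.46 → $497.83
Payment period 6: $497.83 +$14.44 interest = $512.27; pay $128.07 → $384.20
Payment period 7: $384.20 +$11.14 interest = $395.34; pay $131.78 → $263.56
Payment period 8: $263.56 +$7.64 interest = $271.20; pay $135.60 → $135.60
Payment period 9: $135.60 +$3.93 interest = $139.53; pay $139.53 → $0.00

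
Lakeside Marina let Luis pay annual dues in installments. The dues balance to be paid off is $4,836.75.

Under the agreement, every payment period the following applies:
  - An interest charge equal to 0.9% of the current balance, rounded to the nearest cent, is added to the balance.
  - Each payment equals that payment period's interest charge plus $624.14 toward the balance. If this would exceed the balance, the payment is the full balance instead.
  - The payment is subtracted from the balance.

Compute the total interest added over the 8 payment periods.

Payment period 1: opening $4,836.75; interest $43.53 → $4,880.28; payment $667.67; balance $4,212.61
Payment period 2: opening $4,212.61; interest $37.91 → $4,250.52; payment $662.05; balance $3,588.47
Payment period 3: opening $3,588.47; interest $32.30 → $3,620.77; payment $656.44; balance $2,964.33
Payment period 4: opening $2,964.33; interest $26.68 → $2,991.01; payment $650.82; balance $2,340.19
Payment period 5: opening $2,340.19; interest $21.06 → $2,361.25; payment $645.20; balance $1,716.05
Payment period 6: opening $1,716.05; interest $15.44 → $1,731.49; payment $639.58; balance $1,091.91
Payment period 7: opening $1,091.91; interest $9.83 → $1,101.74; payment $633.97; balance $467.77
Payment period 8: opening $467.77; interest $4.21 → $471.98; payment $471.98; balance $0.00
Total interest: $43.53 + $37.91 + $32.30 + $26.68 + $21.06 + $15.44 + $9.83 + $4.21 = $190.96

$190.96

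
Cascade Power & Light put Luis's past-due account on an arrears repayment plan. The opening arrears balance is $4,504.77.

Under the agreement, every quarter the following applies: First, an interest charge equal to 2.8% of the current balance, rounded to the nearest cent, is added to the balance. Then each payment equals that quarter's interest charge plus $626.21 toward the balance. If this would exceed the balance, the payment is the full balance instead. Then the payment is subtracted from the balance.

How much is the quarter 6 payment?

Quarter 1: opening $4,504.77; interest $126.13 → $4,630.90; payment $752.34; balance $3,878.56
Quarter 2: opening $3,878.56; interest $108.60 → $3,987.16; payment $734.81; balance $3,252.35
Quarter 3: opening $3,252.35; interest $91.07 → $3,343.42; payment $717.28; balance $2,626.14
Quarter 4: opening $2,626.14; interest $73.53 → $2,699.67; payment $699.74; balance $1,999.93
Quarter 5: opening $1,999.93; interest $56.00 → $2,055.93; payment $682.21; balance $1,373.72
Quarter 6: opening $1,373.72; interest $38.46 → $1,412.18; payment $664.67; balance $747.51

$664.67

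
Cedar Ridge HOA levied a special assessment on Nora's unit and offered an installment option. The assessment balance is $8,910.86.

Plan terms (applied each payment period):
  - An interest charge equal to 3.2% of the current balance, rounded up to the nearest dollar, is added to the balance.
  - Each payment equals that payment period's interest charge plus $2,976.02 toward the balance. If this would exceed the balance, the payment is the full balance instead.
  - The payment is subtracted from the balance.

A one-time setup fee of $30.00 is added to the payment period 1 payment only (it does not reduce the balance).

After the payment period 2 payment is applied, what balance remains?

$2,958.82

Payment period 1: opening $8,910.86; interest $286.00 → $9,196.86; payment $3,262.02 (+ $30.00 fee); balance $5,934.84
Payment period 2: opening $5,934.84; interest $190.00 → $6,124.84; payment $3,166.02; balance $2,958.82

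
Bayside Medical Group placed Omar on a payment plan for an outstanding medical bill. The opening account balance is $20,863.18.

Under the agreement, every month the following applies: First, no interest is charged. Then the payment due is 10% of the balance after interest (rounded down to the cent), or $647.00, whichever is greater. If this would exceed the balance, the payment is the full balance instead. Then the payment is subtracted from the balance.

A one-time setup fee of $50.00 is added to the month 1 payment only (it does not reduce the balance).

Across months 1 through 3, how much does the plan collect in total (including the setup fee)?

$5,703.90

Month 1: opening $20,863.18; payment $2,086.31 (+ $50.00 fee); balance $18,776.87
Month 2: opening $18,776.87; payment $1,877.68; balance $16,899.19
Month 3: opening $16,899.19; payment $1,689.91; balance $15,209.28
Total paid: $5,703.90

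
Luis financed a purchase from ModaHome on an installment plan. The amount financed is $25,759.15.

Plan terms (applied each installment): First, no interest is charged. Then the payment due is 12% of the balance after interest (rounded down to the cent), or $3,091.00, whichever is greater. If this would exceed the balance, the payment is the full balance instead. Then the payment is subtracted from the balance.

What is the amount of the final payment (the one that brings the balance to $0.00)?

Installment 1: opening $25,759.15; payment $3,091.09; balance $22,668.06
Installment 2: opening $22,668.06; payment $3,091.00; balance $19,577.06
Installment 3: opening $19,577.06; payment $3,091.00; balance $16,486.06
Installment 4: opening $16,486.06; payment $3,091.00; balance $13,395.06
Installment 5: opening $13,395.06; payment $3,091.00; balance $10,304.06
Installment 6: opening $10,304.06; payment $3,091.00; balance $7,213.06
Installment 7: opening $7,213.06; payment $3,091.00; balance $4,122.06
Installment 8: opening $4,122.06; payment $3,091.00; balance $1,031.06
Installment 9: opening $1,031.06; payment $1,031.06; balance $0.00

$1,031.06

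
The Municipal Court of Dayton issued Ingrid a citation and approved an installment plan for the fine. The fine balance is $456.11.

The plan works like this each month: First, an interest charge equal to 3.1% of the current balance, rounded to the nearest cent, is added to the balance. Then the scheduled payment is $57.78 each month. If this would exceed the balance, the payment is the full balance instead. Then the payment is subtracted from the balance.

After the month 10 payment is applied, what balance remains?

# | Opening | Interest | Payment | End bal
1 | $456.11 | $14.14 | $57.78 | $412.47
2 | $412.47 | $12.79 | $57.78 | $367.48
3 | $367.48 | $11.39 | $57.78 | $321.09
4 | $321.09 | $9.95 | $57.78 | $273.26
5 | $273.26 | $8.47 | $57.78 | $223.95
6 | $223.95 | $6.94 | $57.78 | $173.11
7 | $173.11 | $5.37 | $57.78 | $120.70
8 | $120.70 | $3.74 | $57.78 | $66.66
9 | $66.66 | $2.07 | $57.78 | $10.95
10 | $10.95 | $0.34 | $11.29 | $0.00

$0.00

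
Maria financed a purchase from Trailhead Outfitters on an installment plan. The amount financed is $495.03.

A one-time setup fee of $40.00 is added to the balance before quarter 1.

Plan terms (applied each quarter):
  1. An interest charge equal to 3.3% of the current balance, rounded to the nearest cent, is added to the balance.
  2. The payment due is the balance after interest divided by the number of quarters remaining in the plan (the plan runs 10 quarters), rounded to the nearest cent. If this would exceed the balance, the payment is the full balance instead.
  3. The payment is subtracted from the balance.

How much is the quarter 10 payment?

$74.02

# | Opening | Interest | Payment | End bal
1 | $535.03 | $17.66 | $55.27 | $497.42
2 | $497.42 | $16.41 | $57.09 | $456.74
3 | $456.74 | $15.07 | $58.98 | $412.83
4 | $412.83 | $13.62 | $60.92 | $365.53
5 | $365.53 | $12.06 | $62.93 | $314.66
6 | $314.66 | $10.38 | $65.01 | $260.03
7 | $260.03 | $8.58 | $67.15 | $201.46
8 | $201.46 | $6.65 | $69.37 | $138.74
9 | $138.74 | $4.58 | $71.66 | $71.66
10 | $71.66 | $2.36 | $74.02 | $0.00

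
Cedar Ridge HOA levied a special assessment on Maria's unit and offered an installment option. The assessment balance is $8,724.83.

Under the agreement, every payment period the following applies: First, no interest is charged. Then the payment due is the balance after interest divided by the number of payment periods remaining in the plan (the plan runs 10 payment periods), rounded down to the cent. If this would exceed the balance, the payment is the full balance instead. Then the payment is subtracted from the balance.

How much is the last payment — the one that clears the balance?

$872.49

Payment period 1: $8,724.83 − $872.48 → $7,852.35
Payment period 2: $7,852.35 − $872.48 → $6,979.87
Payment period 3: $6,979.87 − $872.48 → $6,107.39
Payment period 4: $6,107.39 − $872.48 → $5,234.91
Payment period 5: $5,234.91 − $872.48 → $4,362.43
Payment period 6: $4,362.43 − $872.48 → $3,489.95
Payment period 7: $3,489.95 − $872.48 → $2,617.47
Payment period 8: $2,617.47 − $872.49 → $1,744.98
Payment period 9: $1,744.98 − $872.49 → $872.49
Payment period 10: $872.49 − $872.49 → $0.00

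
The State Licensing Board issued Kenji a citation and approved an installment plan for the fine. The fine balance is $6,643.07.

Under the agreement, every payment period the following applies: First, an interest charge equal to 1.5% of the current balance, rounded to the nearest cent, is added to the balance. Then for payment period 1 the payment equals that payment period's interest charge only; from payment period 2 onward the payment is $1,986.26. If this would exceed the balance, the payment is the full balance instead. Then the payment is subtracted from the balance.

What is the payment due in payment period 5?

$911.38

Payment period 1: opening $6,643.07; interest $99.65 → $6,742.72; payment $99.65; balance $6,643.07
Payment period 2: opening $6,643.07; interest $99.65 → $6,742.72; payment $1,986.26; balance $4,756.46
Payment period 3: opening $4,756.46; interest $71.35 → $4,827.81; payment $1,986.26; balance $2,841.55
Payment period 4: opening $2,841.55; interest $42.62 → $2,884.17; payment $1,986.26; balance $897.91
Payment period 5: opening $897.91; interest $13.47 → $911.38; payment $911.38; balance $0.00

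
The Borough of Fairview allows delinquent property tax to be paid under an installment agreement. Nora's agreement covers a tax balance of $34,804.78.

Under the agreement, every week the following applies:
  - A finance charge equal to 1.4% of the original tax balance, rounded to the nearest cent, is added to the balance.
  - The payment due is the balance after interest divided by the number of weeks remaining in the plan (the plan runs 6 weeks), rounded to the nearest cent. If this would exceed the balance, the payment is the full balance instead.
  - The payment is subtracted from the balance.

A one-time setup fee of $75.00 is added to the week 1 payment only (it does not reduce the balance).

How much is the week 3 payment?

# | Opening | Interest | Payment | Fee | End bal
1 | $34,804.78 | $487.27 | $5,882.01 | $75.00 | $29,410.04
2 | $29,410.04 | $487.27 | $5,979.46 | — | $23,917.85
3 | $23,917.85 | $487.27 | $6,101.28 | — | $18,303.84

$6,101.28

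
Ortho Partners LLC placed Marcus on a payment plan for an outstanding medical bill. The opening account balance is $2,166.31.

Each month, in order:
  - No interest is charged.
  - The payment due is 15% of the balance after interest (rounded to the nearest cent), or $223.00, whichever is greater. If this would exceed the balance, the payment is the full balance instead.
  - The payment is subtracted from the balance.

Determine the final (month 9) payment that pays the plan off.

# | Opening | Payment | End bal
1 | $2,166.31 | $324.95 | $1,841.36
2 | $1,841.36 | $276.20 | $1,565.16
3 | $1,565.16 | $234.77 | $1,330.39
4 | $1,330.39 | $223.00 | $1,107.39
5 | $1,107.39 | $223.00 | $884.39
6 | $884.39 | $223.00 | $661.39
7 | $661.39 | $223.00 | $438.39
8 | $438.39 | $223.00 | $215.39
9 | $215.39 | $215.39 | $0.00

$215.39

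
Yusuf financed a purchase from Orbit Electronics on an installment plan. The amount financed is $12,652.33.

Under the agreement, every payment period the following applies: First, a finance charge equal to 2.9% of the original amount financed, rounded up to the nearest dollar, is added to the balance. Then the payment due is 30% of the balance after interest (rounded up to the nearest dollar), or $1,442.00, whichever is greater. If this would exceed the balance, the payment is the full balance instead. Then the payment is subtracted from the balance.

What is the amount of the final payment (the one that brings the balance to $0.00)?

Payment period 1: opening $12,652.33; interest $367.00 → $13,019.33; payment $3,906.00; balance $9,113.33
Payment period 2: opening $9,113.33; interest $367.00 → $9,480.33; payment $2,845.00; balance $6,635.33
Payment period 3: opening $6,635.33; interest $367.00 → $7,002.33; payment $2,101.00; balance $4,901.33
Payment period 4: opening $4,901.33; interest $367.00 → $5,268.33; payment $1,581.00; balance $3,687.33
Payment period 5: opening $3,687.33; interest $367.00 → $4,054.33; payment $1,442.00; balance $2,612.33
Payment period 6: opening $2,612.33; interest $367.00 → $2,979.33; payment $1,442.00; balance $1,537.33
Payment period 7: opening $1,537.33; interest $367.00 → $1,904.33; payment $1,442.00; balance $462.33
Payment period 8: opening $462.33; interest $367.00 → $829.33; payment $829.33; balance $0.00

$829.33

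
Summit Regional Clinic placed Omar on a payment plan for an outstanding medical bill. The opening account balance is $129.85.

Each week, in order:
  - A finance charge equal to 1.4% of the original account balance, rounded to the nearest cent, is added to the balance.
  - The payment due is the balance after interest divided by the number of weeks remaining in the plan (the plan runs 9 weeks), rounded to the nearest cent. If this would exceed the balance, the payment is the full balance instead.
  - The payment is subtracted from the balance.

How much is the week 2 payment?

Week 1: opening $129.85; interest $1.82 → $131.67; payment $14.63; balance $117.04
Week 2: opening $117.04; interest $1.82 → $118.86; payment $14.86; balance $104.00

$14.86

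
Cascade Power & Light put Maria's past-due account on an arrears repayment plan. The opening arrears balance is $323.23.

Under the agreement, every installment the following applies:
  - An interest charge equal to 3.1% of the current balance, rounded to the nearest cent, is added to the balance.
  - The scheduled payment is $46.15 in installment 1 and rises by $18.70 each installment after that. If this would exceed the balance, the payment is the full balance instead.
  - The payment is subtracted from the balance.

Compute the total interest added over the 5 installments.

$32.67

Installment 1: $323.23 +$10.02 interest = $333.25; pay $46.15 → $287.10
Installment 2: $287.10 +$8.90 interest = $296.00; pay $64.85 → $231.15
Installment 3: $231.15 +$7.17 interest = $238.32; pay $83.55 → $154.77
Installment 4: $154.77 +$4.80 interest = $159.57; pay $102.25 → $57.32
Installment 5: $57.32 +$1.78 interest = $59.10; pay $59.10 → $0.00
Total interest: $10.02 + $8.90 + $7.17 + $4.80 + $1.78 = $32.67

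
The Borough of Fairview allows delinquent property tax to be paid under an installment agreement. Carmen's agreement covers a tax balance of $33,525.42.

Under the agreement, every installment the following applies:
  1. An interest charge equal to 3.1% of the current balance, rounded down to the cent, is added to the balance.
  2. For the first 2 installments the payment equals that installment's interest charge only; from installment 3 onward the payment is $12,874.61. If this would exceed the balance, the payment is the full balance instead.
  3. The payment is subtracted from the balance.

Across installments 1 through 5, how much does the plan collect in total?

$37,609.77

Installment 1: opening $33,525.42; interest $1,039.28 → $34,564.70; payment $1,039.28; balance $33,525.42
Installment 2: opening $33,525.42; interest $1,039.28 → $34,564.70; payment $1,039.28; balance $33,525.42
Installment 3: opening $33,525.42; interest $1,039.28 → $34,564.70; payment $12,874.61; balance $21,690.09
Installment 4: opening $21,690.09; interest $672.39 → $22,362.48; payment $12,874.61; balance $9,487.87
Installment 5: opening $9,487.87; interest $294.12 → $9,781.99; payment $9,781.99; balance $0.00
Total paid: $37,609.77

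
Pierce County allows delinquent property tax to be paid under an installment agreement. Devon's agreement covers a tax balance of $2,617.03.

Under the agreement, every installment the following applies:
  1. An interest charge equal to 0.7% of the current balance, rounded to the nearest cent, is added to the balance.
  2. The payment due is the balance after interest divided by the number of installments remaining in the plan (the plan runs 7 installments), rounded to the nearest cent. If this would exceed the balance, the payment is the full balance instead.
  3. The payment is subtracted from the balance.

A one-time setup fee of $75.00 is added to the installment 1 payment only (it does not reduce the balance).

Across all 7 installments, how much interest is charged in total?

# | Opening | Interest | Payment | Fee | End bal
1 | $2,617.03 | $18.32 | $376.48 | $75.00 | $2,258.87
2 | $2,258.87 | $15.81 | $379.11 | — | $1,895.57
3 | $1,895.57 | $13.27 | $381.77 | — | $1,527.07
4 | $1,527.07 | $10.69 | $384.44 | — | $1,153.32
5 | $1,153.32 | $8.07 | $387.13 | — | $774.26
6 | $774.26 | $5.42 | $389.84 | — | $389.84
7 | $389.84 | $2.73 | $392.57 | — | $0.00
Total interest: $18.32 + $15.81 + $13.27 + $10.69 + $8.07 + $5.42 + $2.73 = $74.31

$74.31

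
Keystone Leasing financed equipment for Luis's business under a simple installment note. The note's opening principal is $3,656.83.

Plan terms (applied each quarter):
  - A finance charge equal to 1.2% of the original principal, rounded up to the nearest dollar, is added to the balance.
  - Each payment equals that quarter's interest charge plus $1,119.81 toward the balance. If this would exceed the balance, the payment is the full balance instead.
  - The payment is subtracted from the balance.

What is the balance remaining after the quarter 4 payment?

Quarter 1: opening $3,656.83; interest $44.00 → $3,700.83; payment $1,163.81; balance $2,537.02
Quarter 2: opening $2,537.02; interest $44.00 → $2,581.02; payment $1,163.81; balance $1,417.21
Quarter 3: opening $1,417.21; interest $44.00 → $1,461.21; payment $1,163.81; balance $297.40
Quarter 4: opening $297.40; interest $44.00 → $341.40; payment $341.40; balance $0.00

$0.00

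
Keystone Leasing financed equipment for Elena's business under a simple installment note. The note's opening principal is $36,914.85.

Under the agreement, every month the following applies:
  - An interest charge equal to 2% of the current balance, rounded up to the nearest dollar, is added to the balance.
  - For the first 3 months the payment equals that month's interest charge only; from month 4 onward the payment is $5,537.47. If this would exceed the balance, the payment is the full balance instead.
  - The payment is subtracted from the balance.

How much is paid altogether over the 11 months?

$42,243.85

# | Opening | Interest | Payment | End bal
1 | $36,914.85 | $739.00 | $739.00 | $36,914.85
2 | $36,914.85 | $739.00 | $739.00 | $36,914.85
3 | $36,914.85 | $739.00 | $739.00 | $36,914.85
4 | $36,914.85 | $739.00 | $5,537.47 | $32,116.38
5 | $32,116.38 | $643.00 | $5,537.47 | $27,221.91
6 | $27,221.91 | $545.00 | $5,537.47 | $22,229.44
7 | $22,229.44 | $445.00 | $5,537.47 | $17,136.97
8 | $17,136.97 | $343.00 | $5,537.47 | $11,942.50
9 | $11,942.50 | $239.00 | $5,537.47 | $6,644.03
10 | $6,644.03 | $133.00 | $5,537.47 | $1,239.56
11 | $1,239.56 | $25.00 | $1,264.56 | $0.00
Total paid: $42,243.85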